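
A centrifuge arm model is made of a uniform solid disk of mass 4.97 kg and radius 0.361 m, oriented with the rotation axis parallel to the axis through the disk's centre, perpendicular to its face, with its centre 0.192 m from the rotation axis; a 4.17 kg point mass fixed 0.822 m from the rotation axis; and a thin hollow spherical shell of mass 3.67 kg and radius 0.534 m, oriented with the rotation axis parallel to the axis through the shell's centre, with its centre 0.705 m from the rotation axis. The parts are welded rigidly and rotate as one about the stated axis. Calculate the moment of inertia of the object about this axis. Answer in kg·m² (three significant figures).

5.85

Solid disk: I_cm = (1/2)MR² = (1/2)(4.97)(0.361)² = 0.32385 kg·m²; centre at d = 0.192 m, so I = I_cm + Md² gives I = 0.32385 + (4.97)(0.192)² = 0.50706 kg·m².
Point mass: I_cm = 0; centre at d = 0.822 m, so I = I_cm + Md² gives I = 0 + (4.17)(0.822)² = 2.8176 kg·m².
Spherical shell: I_cm = (2/3)MR² = (2/3)(3.67)(0.534)² = 0.69768 kg·m²; centre at d = 0.705 m, so I = I_cm + Md² gives I = 0.69768 + (3.67)(0.705)² = 2.5218 kg·m².
Total I = 0.50706 + 2.8176 + 2.5218 = 5.8464 kg·m².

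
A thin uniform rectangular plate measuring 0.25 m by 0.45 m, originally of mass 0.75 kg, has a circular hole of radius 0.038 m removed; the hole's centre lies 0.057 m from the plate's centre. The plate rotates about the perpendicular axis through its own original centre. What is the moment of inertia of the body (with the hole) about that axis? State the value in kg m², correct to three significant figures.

0.0164

Unpierced body about its centre: I₀ = (1/12)M(a²+b²) = (1/12)(0.75)[(0.25)² + (0.45)²] = 0.016563 kg m².
The removed disk has mass m = M·πr²/(ab) = (0.75)·π(0.038)²/(0.25·0.45) = 0.030243 kg (same uniform areal density).
Its moment of inertia about the rotation axis (parallel-axis theorem): I_hole = (1/2)mr² + md² = (1/2)(0.030243)(0.038)² + (0.030243)(0.057)² = 0.0001201 kg m².
Treating the hole as negative mass, I = I₀ − I_hole = 0.016563 − 0.0001201 = 0.016442 kg m².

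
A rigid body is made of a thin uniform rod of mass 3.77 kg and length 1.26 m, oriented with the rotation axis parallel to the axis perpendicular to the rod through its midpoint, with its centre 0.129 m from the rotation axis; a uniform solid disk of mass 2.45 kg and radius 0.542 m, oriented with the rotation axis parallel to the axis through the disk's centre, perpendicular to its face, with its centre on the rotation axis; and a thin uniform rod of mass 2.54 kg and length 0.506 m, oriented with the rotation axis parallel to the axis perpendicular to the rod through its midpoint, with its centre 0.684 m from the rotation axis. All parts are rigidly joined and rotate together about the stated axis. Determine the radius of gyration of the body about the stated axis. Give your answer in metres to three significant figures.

0.497

Thin rod: I_cm = (1/12)ML² = (1/12)(3.77)(1.26)² = 0.49877 kg·m²; centre at d = 0.129 m, so the parallel axis theorem gives I = 0.49877 + (3.77)(0.129)² = 0.56151 kg·m².
Solid disk: I_cm = (1/2)MR² = (1/2)(2.45)(0.542)² = 0.35986 kg·m²; axis through the centre, so I = 0.35986 kg·m².
Thin rod: I_cm = (1/12)ML² = (1/12)(2.54)(0.506)² = 0.054194 kg·m²; centre at d = 0.684 m, so the parallel axis theorem gives I = 0.054194 + (2.54)(0.684)² = 1.2425 kg·m².
Total I = 2.1639 kg·m²; total mass M = 8.76 kg.
k = √(I/M) = √(2.1639/8.76) = 0.49701 m.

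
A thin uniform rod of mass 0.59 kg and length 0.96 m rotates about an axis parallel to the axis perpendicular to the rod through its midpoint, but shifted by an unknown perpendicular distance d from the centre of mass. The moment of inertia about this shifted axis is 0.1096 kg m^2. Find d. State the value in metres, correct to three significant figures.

0.330

About the centre-of-mass axis, I_cm = (1/12)ML² = (1/12)(0.59)(0.96)² = 0.045312 kg m^2.
Parallel axis theorem: I = I_cm + Md², so Md² = 0.1096 − 0.045312 = 0.064288 kg m^2.
d = √(0.064288 / 0.59) = 0.3301 m.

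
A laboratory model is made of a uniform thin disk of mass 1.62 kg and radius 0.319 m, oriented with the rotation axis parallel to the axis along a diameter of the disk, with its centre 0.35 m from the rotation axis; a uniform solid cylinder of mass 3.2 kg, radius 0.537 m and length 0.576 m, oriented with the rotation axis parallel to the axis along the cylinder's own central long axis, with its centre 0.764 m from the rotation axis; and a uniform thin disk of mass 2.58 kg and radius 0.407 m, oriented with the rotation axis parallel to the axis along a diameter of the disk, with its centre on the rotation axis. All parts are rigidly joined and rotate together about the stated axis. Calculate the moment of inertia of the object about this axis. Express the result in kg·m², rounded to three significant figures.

2.68

Thin disk: I_cm = (1/4)MR² = (1/4)(1.62)(0.319)² = 0.041213 kg·m²; centre at d = 0.35 m, so the parallel axis theorem gives I = 0.041213 + (1.62)(0.35)² = 0.23966 kg·m².
Solid cylinder: I_cm = (1/2)MR² = (1/2)(3.2)(0.537)² = 0.46139 kg·m²; centre at d = 0.764 m, so the parallel axis theorem gives I = 0.46139 + (3.2)(0.764)² = 2.3292 kg·m².
Thin disk: I_cm = (1/4)MR² = (1/4)(2.58)(0.407)² = 0.10684 kg·m²; axis through the centre, so I = 0.10684 kg·m².
Total I = 0.23966 + 2.3292 + 0.10684 = 2.6757 kg·m².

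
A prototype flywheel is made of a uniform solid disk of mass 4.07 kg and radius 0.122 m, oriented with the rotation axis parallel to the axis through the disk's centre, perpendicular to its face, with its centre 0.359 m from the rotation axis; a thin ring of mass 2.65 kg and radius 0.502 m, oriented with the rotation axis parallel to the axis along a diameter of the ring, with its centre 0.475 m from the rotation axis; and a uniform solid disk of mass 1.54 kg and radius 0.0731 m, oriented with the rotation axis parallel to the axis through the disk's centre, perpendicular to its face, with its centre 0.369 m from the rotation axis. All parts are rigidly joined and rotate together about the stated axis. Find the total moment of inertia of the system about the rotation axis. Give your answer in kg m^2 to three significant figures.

Solid disk: I_cm = (1/2)MR² = (1/2)(4.07)(0.122)² = 0.030289 kg m^2; centre at d = 0.359 m, so I = I_cm + Md² gives I = 0.030289 + (4.07)(0.359)² = 0.55483 kg m^2.
Thin ring: I_cm = (1/2)MR² = (1/2)(2.65)(0.502)² = 0.33391 kg m^2; centre at d = 0.475 m, so I = I_cm + Md² gives I = 0.33391 + (2.65)(0.475)² = 0.93181 kg m^2.
Solid disk: I_cm = (1/2)MR² = (1/2)(1.54)(0.0731)² = 0.0041146 kg m^2; centre at d = 0.369 m, so I = I_cm + Md² gives I = 0.0041146 + (1.54)(0.369)² = 0.2138 kg m^2.
Total I = 0.55483 + 0.93181 + 0.2138 = 1.7004 kg m^2.

1.70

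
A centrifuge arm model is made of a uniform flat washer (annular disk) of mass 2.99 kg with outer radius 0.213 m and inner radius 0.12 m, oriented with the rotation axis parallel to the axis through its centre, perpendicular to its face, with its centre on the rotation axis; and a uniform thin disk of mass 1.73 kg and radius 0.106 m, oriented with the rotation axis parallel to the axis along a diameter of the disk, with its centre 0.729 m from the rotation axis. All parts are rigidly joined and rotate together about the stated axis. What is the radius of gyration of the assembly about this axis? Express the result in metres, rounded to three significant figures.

Annular disk: I_cm = (1/2)M(R²+r²) = (1/2)(2.99)[(0.213)² + (0.12)²] = 0.089355 kg m^2; axis through the centre, so I = 0.089355 kg m^2.
Thin disk: I_cm = (1/4)MR² = (1/4)(1.73)(0.106)² = 0.0048596 kg m^2; centre at d = 0.729 m, so the parallel axis theorem gives I = 0.0048596 + (1.73)(0.729)² = 0.92425 kg m^2.
Total I = 1.0136 kg m^2; total mass M = 4.72 kg.
k = √(I/M) = √(1.0136/4.72) = 0.46341 m.

0.463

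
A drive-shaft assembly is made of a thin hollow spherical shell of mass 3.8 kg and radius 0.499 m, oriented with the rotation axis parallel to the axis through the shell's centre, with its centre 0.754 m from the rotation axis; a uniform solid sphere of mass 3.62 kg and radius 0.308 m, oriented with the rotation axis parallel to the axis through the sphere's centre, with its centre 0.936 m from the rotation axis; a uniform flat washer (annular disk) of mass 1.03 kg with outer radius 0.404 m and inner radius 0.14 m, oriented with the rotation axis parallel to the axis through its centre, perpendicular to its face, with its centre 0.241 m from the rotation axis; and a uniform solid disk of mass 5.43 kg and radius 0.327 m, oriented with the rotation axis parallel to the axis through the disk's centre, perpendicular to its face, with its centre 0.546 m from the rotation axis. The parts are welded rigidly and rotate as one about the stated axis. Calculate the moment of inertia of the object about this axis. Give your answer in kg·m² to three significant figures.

8.16

Spherical shell: I_cm = (2/3)MR² = (2/3)(3.8)(0.499)² = 0.6308 kg·m²; centre at d = 0.754 m, so I = I_cm + Md² gives I = 0.6308 + (3.8)(0.754)² = 2.7912 kg·m².
Solid sphere: I_cm = (2/5)MR² = (2/5)(3.62)(0.308)² = 0.13736 kg·m²; centre at d = 0.936 m, so I = I_cm + Md² gives I = 0.13736 + (3.62)(0.936)² = 3.3088 kg·m².
Annular disk: I_cm = (1/2)M(R²+r²) = (1/2)(1.03)[(0.404)² + (0.14)²] = 0.09415 kg·m²; centre at d = 0.241 m, so I = I_cm + Md² gives I = 0.09415 + (1.03)(0.241)² = 0.15397 kg·m².
Solid disk: I_cm = (1/2)MR² = (1/2)(5.43)(0.327)² = 0.29031 kg·m²; centre at d = 0.546 m, so I = I_cm + Md² gives I = 0.29031 + (5.43)(0.546)² = 1.9091 kg·m².
Total I = 2.7912 + 3.3088 + 0.15397 + 1.9091 = 8.163 kg·m².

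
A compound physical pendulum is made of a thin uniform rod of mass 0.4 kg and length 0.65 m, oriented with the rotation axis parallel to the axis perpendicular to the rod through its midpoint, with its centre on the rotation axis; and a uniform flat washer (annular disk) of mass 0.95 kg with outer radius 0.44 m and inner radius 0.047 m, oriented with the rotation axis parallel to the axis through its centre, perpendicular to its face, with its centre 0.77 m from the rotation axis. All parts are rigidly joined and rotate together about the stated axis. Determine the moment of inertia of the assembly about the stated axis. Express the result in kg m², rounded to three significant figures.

Thin rod: I_cm = (1/12)ML² = (1/12)(0.4)(0.65)² = 0.014083 kg m²; axis through the centre, so I = 0.014083 kg m².
Annular disk: I_cm = (1/2)M(R²+r²) = (1/2)(0.95)[(0.44)² + (0.047)²] = 0.093009 kg m²; centre at d = 0.77 m, so the parallel axis theorem gives I = 0.093009 + (0.95)(0.77)² = 0.65626 kg m².
Total I = 0.014083 + 0.65626 = 0.67035 kg m².

0.670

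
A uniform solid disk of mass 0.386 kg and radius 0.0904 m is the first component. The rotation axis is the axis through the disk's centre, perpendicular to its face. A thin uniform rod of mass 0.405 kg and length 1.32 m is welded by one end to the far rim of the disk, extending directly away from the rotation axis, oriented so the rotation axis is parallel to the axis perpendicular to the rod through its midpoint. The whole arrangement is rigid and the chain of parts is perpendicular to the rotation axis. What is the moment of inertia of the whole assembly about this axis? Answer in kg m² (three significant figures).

Solid disk: I_cm = (1/2)MR² = (1/2)(0.386)(0.0904)² = 0.0015772 kg m²; axis through the centre, so I = 0.0015772 kg m².
Thin rod: I_cm = (1/12)ML² = (1/12)(0.405)(1.32)² = 0.058806 kg m²; centre at d = 0.0904 + 0.66 = 0.7504 m, so the parallel axis theorem gives I = 0.058806 + (0.405)(0.7504)² = 0.28686 kg m².
Total I = 0.0015772 + 0.28686 = 0.28844 kg m².

0.288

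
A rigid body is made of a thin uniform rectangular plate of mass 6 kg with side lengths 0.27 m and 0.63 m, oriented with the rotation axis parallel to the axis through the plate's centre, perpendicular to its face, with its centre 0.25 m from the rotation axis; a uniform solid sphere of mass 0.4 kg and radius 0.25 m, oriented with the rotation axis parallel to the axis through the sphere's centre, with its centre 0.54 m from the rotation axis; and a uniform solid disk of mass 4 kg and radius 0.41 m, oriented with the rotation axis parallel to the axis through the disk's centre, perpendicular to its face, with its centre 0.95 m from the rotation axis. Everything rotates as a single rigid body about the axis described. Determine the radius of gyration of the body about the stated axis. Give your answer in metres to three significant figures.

0.671

Rectangular plate: I_cm = (1/12)M(a²+b²) = (1/12)(6)[(0.27)² + (0.63)²] = 0.2349 kg·m²; centre at d = 0.25 m, so the parallel axis theorem gives I = 0.2349 + (6)(0.25)² = 0.6099 kg·m².
Solid sphere: I_cm = (2/5)MR² = (2/5)(0.4)(0.25)² = 0.01 kg·m²; centre at d = 0.54 m, so the parallel axis theorem gives I = 0.01 + (0.4)(0.54)² = 0.12664 kg·m².
Solid disk: I_cm = (1/2)MR² = (1/2)(4)(0.41)² = 0.3362 kg·m²; centre at d = 0.95 m, so the parallel axis theorem gives I = 0.3362 + (4)(0.95)² = 3.9462 kg·m².
Total I = 4.6827 kg·m²; total mass M = 10.4 kg.
k = √(I/M) = √(4.6827/10.4) = 0.67102 m.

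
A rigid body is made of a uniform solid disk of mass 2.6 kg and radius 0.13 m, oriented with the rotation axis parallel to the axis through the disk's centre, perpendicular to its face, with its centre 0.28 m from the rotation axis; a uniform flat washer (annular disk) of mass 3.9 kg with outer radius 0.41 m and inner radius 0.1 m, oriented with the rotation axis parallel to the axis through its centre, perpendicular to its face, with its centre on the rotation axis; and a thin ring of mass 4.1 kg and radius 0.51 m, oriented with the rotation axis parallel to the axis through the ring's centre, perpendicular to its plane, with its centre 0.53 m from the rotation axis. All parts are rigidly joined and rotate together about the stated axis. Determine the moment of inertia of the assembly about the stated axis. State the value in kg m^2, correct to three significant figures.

2.79

Solid disk: I_cm = (1/2)MR² = (1/2)(2.6)(0.13)² = 0.02197 kg m^2; centre at d = 0.28 m, so the parallel axis theorem gives I = 0.02197 + (2.6)(0.28)² = 0.22581 kg m^2.
Annular disk: I_cm = (1/2)M(R²+r²) = (1/2)(3.9)[(0.41)² + (0.1)²] = 0.34729 kg m^2; axis through the centre, so I = 0.34729 kg m^2.
Thin ring: I_cm = MR² = (4.1)(0.51)² = 1.0664 kg m^2; centre at d = 0.53 m, so the parallel axis theorem gives I = 1.0664 + (4.1)(0.53)² = 2.2181 kg m^2.
Total I = 0.22581 + 0.34729 + 2.2181 = 2.7912 kg m^2.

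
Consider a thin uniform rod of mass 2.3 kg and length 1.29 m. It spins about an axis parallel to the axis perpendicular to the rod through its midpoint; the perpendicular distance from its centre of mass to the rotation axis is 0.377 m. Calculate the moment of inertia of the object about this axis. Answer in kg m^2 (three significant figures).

0.646

I_cm = (1/12)ML² = (1/12)(2.3)(1.29)² = 0.31895 kg m^2; centre at d = 0.377 m, so I = I_cm + Md² gives I = 0.31895 + (2.3)(0.377)² = 0.64585 kg m^2.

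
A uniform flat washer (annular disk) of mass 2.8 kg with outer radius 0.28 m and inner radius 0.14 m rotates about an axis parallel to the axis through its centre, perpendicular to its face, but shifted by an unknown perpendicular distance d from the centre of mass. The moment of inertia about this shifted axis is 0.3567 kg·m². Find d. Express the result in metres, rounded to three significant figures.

About the centre-of-mass axis, I_cm = (1/2)M(R²+r²) = (1/2)(2.8)[(0.28)² + (0.14)²] = 0.1372 kg·m².
Parallel axis theorem: I = I_cm + Md², so Md² = 0.3567 − 0.1372 = 0.2195 kg·m².
d = √(0.2195 / 2.8) = 0.27999 m.

0.280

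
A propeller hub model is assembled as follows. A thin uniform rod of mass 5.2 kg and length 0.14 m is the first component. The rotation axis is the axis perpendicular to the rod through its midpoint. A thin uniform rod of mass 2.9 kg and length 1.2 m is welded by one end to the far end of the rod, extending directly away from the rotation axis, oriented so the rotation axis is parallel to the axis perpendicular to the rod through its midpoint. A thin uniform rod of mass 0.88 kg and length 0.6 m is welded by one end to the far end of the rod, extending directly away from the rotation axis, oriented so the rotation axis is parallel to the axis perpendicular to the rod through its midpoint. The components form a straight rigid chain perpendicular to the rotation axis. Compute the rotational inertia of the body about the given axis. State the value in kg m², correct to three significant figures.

Thin rod: I_cm = (1/12)ML² = (1/12)(5.2)(0.14)² = 0.0084933 kg m²; axis through the centre, so I = 0.0084933 kg m².
Thin rod: I_cm = (1/12)ML² = (1/12)(2.9)(1.2)² = 0.348 kg m²; centre at d = 0.07 + 0.6 = 0.67 m, so I = I_cm + Md² gives I = 0.348 + (2.9)(0.67)² = 1.6498 kg m².
Thin rod: I_cm = (1/12)ML² = (1/12)(0.88)(0.6)² = 0.0264 kg m²; centre at d = 0.07 + 0.6 + 0.6 + 0.3 = 1.57 m, so I = I_cm + Md² gives I = 0.0264 + (0.88)(1.57)² = 2.1955 kg m².
Total I = 0.0084933 + 1.6498 + 2.1955 = 3.8538 kg m².

3.85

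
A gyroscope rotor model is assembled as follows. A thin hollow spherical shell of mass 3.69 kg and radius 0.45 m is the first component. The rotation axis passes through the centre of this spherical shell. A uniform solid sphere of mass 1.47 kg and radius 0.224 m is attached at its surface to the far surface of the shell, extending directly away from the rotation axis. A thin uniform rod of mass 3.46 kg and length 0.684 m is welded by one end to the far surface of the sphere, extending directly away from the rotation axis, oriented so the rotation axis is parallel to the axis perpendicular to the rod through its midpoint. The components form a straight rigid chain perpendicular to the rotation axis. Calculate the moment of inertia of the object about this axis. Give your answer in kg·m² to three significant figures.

6.65

Spherical shell: I_cm = (2/3)MR² = (2/3)(3.69)(0.45)² = 0.49815 kg·m²; axis through the centre, so I = 0.49815 kg·m².
Solid sphere: I_cm = (2/5)MR² = (2/5)(1.47)(0.224)² = 0.029503 kg·m²; centre at d = 0.45 + 0.224 = 0.674 m, so I = I_cm + Md² gives I = 0.029503 + (1.47)(0.674)² = 0.69729 kg·m².
Thin rod: I_cm = (1/12)ML² = (1/12)(3.46)(0.684)² = 0.1349 kg·m²; centre at d = 0.45 + 0.224 + 0.224 + 0.342 = 1.24 m, so I = I_cm + Md² gives I = 0.1349 + (3.46)(1.24)² = 5.455 kg·m².
Total I = 0.49815 + 0.69729 + 5.455 = 6.6504 kg·m².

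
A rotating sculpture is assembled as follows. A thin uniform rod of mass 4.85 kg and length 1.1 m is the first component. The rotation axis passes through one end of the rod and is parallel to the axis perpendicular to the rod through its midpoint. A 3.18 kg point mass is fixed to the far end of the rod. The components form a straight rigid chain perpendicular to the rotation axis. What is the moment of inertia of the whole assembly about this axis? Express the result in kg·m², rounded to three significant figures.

Thin rod: I_cm = (1/12)ML² = (1/12)(4.85)(1.1)² = 0.48904 kg·m²; centre at d = 0.55 m, so the parallel axis theorem gives I = 0.48904 + (4.85)(0.55)² = 1.9562 kg·m².
Point mass: I_cm = 0; centre at d = 0.55 + 0.55 = 1.1 m, so the parallel axis theorem gives I = 0 + (3.18)(1.1)² = 3.8478 kg·m².
Total I = 1.9562 + 3.8478 = 5.804 kg·m².

5.80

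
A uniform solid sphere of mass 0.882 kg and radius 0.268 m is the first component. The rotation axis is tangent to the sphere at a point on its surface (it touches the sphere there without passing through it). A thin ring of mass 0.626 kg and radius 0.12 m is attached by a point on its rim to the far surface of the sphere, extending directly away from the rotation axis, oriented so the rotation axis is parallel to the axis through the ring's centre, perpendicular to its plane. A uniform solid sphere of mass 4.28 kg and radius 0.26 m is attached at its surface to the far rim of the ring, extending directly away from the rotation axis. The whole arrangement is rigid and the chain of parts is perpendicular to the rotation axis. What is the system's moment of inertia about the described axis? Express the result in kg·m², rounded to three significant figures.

5.08

Solid sphere: I_cm = (2/5)MR² = (2/5)(0.882)(0.268)² = 0.02534 kg·m²; centre at d = 0.268 m, so I = I_cm + Md² gives I = 0.02534 + (0.882)(0.268)² = 0.088688 kg·m².
Thin ring: I_cm = MR² = (0.626)(0.12)² = 0.0090144 kg·m²; centre at d = 0.268 + 0.268 + 0.12 = 0.656 m, so I = I_cm + Md² gives I = 0.0090144 + (0.626)(0.656)² = 0.2784 kg·m².
Solid sphere: I_cm = (2/5)MR² = (2/5)(4.28)(0.26)² = 0.11573 kg·m²; centre at d = 0.268 + 0.268 + 0.12 + 0.12 + 0.26 = 1.036 m, so I = I_cm + Md² gives I = 0.11573 + (4.28)(1.036)² = 4.7094 kg·m².
Total I = 0.088688 + 0.2784 + 4.7094 = 5.0765 kg·m².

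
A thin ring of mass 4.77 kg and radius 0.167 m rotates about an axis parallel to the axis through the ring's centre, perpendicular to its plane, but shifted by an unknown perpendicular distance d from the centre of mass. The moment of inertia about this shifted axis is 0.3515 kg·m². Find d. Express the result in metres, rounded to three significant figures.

0.214

About the centre-of-mass axis, I_cm = MR² = (4.77)(0.167)² = 0.13303 kg·m².
Parallel axis theorem: I = I_cm + Md², so Md² = 0.3515 − 0.13303 = 0.21847 kg·m².
d = √(0.21847 / 4.77) = 0.21401 m.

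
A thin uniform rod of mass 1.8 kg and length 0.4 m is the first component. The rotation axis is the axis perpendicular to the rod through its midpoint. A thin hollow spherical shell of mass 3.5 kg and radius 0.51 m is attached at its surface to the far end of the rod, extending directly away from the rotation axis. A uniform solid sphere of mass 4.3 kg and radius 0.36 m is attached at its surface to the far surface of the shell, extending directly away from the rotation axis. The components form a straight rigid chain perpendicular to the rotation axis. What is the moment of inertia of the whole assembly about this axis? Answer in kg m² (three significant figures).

Thin rod: I_cm = (1/12)ML² = (1/12)(1.8)(0.4)² = 0.024 kg m²; axis through the centre, so I = 0.024 kg m².
Spherical shell: I_cm = (2/3)MR² = (2/3)(3.5)(0.51)² = 0.6069 kg m²; centre at d = 0.2 + 0.51 = 0.71 m, so I = I_cm + Md² gives I = 0.6069 + (3.5)(0.71)² = 2.3712 kg m².
Solid sphere: I_cm = (2/5)MR² = (2/5)(4.3)(0.36)² = 0.22291 kg m²; centre at d = 0.2 + 0.51 + 0.51 + 0.36 = 1.58 m, so I = I_cm + Md² gives I = 0.22291 + (4.3)(1.58)² = 10.957 kg m².
Total I = 0.024 + 2.3712 + 10.957 = 13.353 kg m².

13.4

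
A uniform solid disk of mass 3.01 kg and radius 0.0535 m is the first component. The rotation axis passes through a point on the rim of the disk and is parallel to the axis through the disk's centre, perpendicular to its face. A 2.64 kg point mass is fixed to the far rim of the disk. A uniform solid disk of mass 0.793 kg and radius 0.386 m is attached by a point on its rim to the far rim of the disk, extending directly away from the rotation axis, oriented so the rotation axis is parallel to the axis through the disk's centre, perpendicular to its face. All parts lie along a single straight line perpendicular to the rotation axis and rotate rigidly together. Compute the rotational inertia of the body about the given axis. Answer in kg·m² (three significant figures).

0.295

Solid disk: I_cm = (1/2)MR² = (1/2)(3.01)(0.0535)² = 0.0043077 kg·m²; centre at d = 0.0535 m, so I = I_cm + Md² gives I = 0.0043077 + (3.01)(0.0535)² = 0.012923 kg·m².
Point mass: I_cm = 0; centre at d = 0.0535 + 0.0535 = 0.107 m, so I = I_cm + Md² gives I = 0 + (2.64)(0.107)² = 0.030225 kg·m².
Solid disk: I_cm = (1/2)MR² = (1/2)(0.793)(0.386)² = 0.059077 kg·m²; centre at d = 0.0535 + 0.0535 + 0.386 = 0.493 m, so I = I_cm + Md² gives I = 0.059077 + (0.793)(0.493)² = 0.25181 kg·m².
Total I = 0.012923 + 0.030225 + 0.25181 = 0.29496 kg·m².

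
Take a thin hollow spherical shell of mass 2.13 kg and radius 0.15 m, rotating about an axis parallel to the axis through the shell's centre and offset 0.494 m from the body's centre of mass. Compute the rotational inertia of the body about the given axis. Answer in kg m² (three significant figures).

I_cm = (2/3)MR² = (2/3)(2.13)(0.15)² = 0.03195 kg m²; centre at d = 0.494 m, so the parallel axis theorem gives I = 0.03195 + (2.13)(0.494)² = 0.55175 kg m².

0.552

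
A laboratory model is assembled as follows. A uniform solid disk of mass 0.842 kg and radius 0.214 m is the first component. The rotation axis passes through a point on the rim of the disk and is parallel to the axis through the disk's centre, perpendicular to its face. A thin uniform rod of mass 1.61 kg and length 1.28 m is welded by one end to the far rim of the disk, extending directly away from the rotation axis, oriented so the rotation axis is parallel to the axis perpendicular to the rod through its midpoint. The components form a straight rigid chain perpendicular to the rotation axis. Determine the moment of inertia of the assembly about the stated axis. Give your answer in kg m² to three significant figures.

Solid disk: I_cm = (1/2)MR² = (1/2)(0.842)(0.214)² = 0.01928 kg m²; centre at d = 0.214 m, so I = I_cm + Md² gives I = 0.01928 + (0.842)(0.214)² = 0.05784 kg m².
Thin rod: I_cm = (1/12)ML² = (1/12)(1.61)(1.28)² = 0.21982 kg m²; centre at d = 0.214 + 0.214 + 0.64 = 1.068 m, so I = I_cm + Md² gives I = 0.21982 + (1.61)(1.068)² = 2.0562 kg m².
Total I = 0.05784 + 2.0562 = 2.1141 kg m².

2.11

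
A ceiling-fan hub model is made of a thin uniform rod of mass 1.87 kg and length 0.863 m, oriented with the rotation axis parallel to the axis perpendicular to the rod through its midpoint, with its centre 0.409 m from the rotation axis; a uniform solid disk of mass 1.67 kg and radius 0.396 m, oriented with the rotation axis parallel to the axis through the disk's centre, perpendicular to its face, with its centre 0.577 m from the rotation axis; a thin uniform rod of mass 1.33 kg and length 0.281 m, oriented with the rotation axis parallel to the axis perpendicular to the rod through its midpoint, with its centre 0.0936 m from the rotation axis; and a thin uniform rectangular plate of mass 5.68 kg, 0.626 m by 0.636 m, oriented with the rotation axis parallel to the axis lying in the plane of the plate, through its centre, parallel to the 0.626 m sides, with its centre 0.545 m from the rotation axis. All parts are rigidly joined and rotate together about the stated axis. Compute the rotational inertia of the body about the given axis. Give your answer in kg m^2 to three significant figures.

Thin rod: I_cm = (1/12)ML² = (1/12)(1.87)(0.863)² = 0.11606 kg m^2; centre at d = 0.409 m, so I = I_cm + Md² gives I = 0.11606 + (1.87)(0.409)² = 0.42888 kg m^2.
Solid disk: I_cm = (1/2)MR² = (1/2)(1.67)(0.396)² = 0.13094 kg m^2; centre at d = 0.577 m, so I = I_cm + Md² gives I = 0.13094 + (1.67)(0.577)² = 0.68693 kg m^2.
Thin rod: I_cm = (1/12)ML² = (1/12)(1.33)(0.281)² = 0.0087515 kg m^2; centre at d = 0.0936 m, so I = I_cm + Md² gives I = 0.0087515 + (1.33)(0.0936)² = 0.020404 kg m^2.
Rectangular plate: I_cm = (1/12)Mb² = (1/12)(5.68)(0.636)² = 0.19146 kg m^2; centre at d = 0.545 m, so I = I_cm + Md² gives I = 0.19146 + (5.68)(0.545)² = 1.8786 kg m^2.
Total I = 0.42888 + 0.68693 + 0.020404 + 1.8786 = 3.0148 kg m^2.

3.01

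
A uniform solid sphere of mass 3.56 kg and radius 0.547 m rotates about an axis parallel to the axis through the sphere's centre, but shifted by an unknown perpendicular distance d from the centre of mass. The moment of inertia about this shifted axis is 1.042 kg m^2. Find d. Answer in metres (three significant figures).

0.416

About the centre-of-mass axis, I_cm = (2/5)MR² = (2/5)(3.56)(0.547)² = 0.42607 kg m^2.
Parallel axis theorem: I = I_cm + Md², so Md² = 1.042 − 0.42607 = 0.61593 kg m^2.
d = √(0.61593 / 3.56) = 0.41595 m.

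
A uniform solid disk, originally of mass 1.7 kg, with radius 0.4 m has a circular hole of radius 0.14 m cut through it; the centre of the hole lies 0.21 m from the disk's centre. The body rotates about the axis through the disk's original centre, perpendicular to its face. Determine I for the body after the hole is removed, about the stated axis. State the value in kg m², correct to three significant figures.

0.125

Unpierced body about its centre: I₀ = (1/2)MR² = (1/2)(1.7)(0.4)² = 0.136 kg m².
The removed disk has mass m = M·(r/R)² = (1.7)(0.14/0.4)² = 0.20825 kg (same uniform areal density).
Its moment of inertia about the rotation axis (parallel-axis theorem): I_hole = (1/2)mr² + md² = (1/2)(0.20825)(0.14)² + (0.20825)(0.21)² = 0.011225 kg m².
Treating the hole as negative mass, I = I₀ − I_hole = 0.136 − 0.011225 = 0.12478 kg m².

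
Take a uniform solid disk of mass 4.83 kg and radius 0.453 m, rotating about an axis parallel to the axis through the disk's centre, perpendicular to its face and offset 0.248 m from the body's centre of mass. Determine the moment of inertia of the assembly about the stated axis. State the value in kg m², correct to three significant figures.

0.793

I_cm = (1/2)MR² = (1/2)(4.83)(0.453)² = 0.49558 kg m²; centre at d = 0.248 m, so the parallel axis theorem gives I = 0.49558 + (4.83)(0.248)² = 0.79264 kg m².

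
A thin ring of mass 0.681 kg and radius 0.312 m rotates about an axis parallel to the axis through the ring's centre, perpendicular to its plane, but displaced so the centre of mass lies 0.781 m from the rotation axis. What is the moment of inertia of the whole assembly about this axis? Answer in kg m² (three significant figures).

I_cm = MR² = (0.681)(0.312)² = 0.066291 kg m²; centre at d = 0.781 m, so I = I_cm + Md² gives I = 0.066291 + (0.681)(0.781)² = 0.48167 kg m².

0.482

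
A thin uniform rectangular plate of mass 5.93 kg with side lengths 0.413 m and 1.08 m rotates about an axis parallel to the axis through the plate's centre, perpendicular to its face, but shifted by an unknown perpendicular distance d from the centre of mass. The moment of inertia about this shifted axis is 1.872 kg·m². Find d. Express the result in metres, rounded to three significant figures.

0.452

About the centre-of-mass axis, I_cm = (1/12)M(a²+b²) = (1/12)(5.93)[(0.413)² + (1.08)²] = 0.66069 kg·m².
Parallel axis theorem: I = I_cm + Md², so Md² = 1.872 − 0.66069 = 1.2113 kg·m².
d = √(1.2113 / 5.93) = 0.45196 m.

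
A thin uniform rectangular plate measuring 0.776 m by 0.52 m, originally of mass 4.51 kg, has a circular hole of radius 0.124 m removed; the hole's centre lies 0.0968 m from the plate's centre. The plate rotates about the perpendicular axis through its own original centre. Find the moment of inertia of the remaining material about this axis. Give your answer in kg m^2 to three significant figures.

Unpierced body about its centre: I₀ = (1/12)M(a²+b²) = (1/12)(4.51)[(0.776)² + (0.52)²] = 0.32794 kg m^2.
The removed disk has mass m = M·πr²/(ab) = (4.51)·π(0.124)²/(0.776·0.52) = 0.53989 kg (same uniform areal density).
Its moment of inertia about the rotation axis (parallel-axis theorem): I_hole = (1/2)mr² + md² = (1/2)(0.53989)(0.124)² + (0.53989)(0.0968)² = 0.0092096 kg m^2.
Treating the hole as negative mass, I = I₀ − I_hole = 0.32794 − 0.0092096 = 0.31873 kg m^2.

0.319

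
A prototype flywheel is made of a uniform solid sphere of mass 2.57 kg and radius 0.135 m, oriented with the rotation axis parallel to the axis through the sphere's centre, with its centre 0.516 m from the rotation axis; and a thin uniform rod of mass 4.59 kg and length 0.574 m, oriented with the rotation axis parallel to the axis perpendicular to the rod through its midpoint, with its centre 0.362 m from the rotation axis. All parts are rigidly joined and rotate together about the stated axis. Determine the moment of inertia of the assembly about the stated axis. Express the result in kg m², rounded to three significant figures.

Solid sphere: I_cm = (2/5)MR² = (2/5)(2.57)(0.135)² = 0.018735 kg m²; centre at d = 0.516 m, so the parallel axis theorem gives I = 0.018735 + (2.57)(0.516)² = 0.70301 kg m².
Thin rod: I_cm = (1/12)ML² = (1/12)(4.59)(0.574)² = 0.12602 kg m²; centre at d = 0.362 m, so the parallel axis theorem gives I = 0.12602 + (4.59)(0.362)² = 0.72752 kg m².
Total I = 0.70301 + 0.72752 = 1.4305 kg m².

1.43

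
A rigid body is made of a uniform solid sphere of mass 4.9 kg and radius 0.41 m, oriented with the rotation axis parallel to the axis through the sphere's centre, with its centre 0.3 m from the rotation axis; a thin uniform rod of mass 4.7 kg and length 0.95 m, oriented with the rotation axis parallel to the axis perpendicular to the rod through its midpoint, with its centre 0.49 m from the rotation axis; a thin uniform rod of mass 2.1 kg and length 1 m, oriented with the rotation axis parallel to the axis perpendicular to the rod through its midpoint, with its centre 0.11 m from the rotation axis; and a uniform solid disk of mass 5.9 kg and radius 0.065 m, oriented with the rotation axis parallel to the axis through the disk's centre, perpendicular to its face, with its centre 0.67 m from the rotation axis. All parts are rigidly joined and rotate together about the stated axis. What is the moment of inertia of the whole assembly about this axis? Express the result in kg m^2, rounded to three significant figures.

Solid sphere: I_cm = (2/5)MR² = (2/5)(4.9)(0.41)² = 0.32948 kg m^2; centre at d = 0.3 m, so I = I_cm + Md² gives I = 0.32948 + (4.9)(0.3)² = 0.77048 kg m^2.
Thin rod: I_cm = (1/12)ML² = (1/12)(4.7)(0.95)² = 0.35348 kg m^2; centre at d = 0.49 m, so I = I_cm + Md² gives I = 0.35348 + (4.7)(0.49)² = 1.4819 kg m^2.
Thin rod: I_cm = (1/12)ML² = (1/12)(2.1)(1)² = 0.175 kg m^2; centre at d = 0.11 m, so I = I_cm + Md² gives I = 0.175 + (2.1)(0.11)² = 0.20041 kg m^2.
Solid disk: I_cm = (1/2)MR² = (1/2)(5.9)(0.065)² = 0.012464 kg m^2; centre at d = 0.67 m, so I = I_cm + Md² gives I = 0.012464 + (5.9)(0.67)² = 2.661 kg m^2.
Total I = 0.77048 + 1.4819 + 0.20041 + 2.661 = 5.1138 kg m^2.

5.11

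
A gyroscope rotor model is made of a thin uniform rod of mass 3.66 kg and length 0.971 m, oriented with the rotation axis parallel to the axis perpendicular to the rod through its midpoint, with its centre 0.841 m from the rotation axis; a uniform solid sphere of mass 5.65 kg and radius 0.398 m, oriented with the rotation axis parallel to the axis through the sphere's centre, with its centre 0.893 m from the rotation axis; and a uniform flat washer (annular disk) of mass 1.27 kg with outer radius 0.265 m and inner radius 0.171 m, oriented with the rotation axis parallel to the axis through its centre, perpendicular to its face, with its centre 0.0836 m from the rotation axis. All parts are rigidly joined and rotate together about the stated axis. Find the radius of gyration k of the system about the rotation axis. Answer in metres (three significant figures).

Thin rod: I_cm = (1/12)ML² = (1/12)(3.66)(0.971)² = 0.28757 kg·m²; centre at d = 0.841 m, so I = I_cm + Md² gives I = 0.28757 + (3.66)(0.841)² = 2.8762 kg·m².
Solid sphere: I_cm = (2/5)MR² = (2/5)(5.65)(0.398)² = 0.35799 kg·m²; centre at d = 0.893 m, so I = I_cm + Md² gives I = 0.35799 + (5.65)(0.893)² = 4.8636 kg·m².
Annular disk: I_cm = (1/2)M(R²+r²) = (1/2)(1.27)[(0.265)² + (0.171)²] = 0.063161 kg·m²; centre at d = 0.0836 m, so I = I_cm + Md² gives I = 0.063161 + (1.27)(0.0836)² = 0.072037 kg·m².
Total I = 7.8118 kg·m²; total mass M = 10.58 kg.
k = √(I/M) = √(7.8118/10.58) = 0.85928 m.

0.859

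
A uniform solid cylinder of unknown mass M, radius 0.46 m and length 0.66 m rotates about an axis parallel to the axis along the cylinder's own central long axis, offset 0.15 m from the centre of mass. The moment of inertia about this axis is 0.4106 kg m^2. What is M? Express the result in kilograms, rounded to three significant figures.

3.20

I = I_cm + Md² = (1/2)MR² + Md² = M·[0.5·(0.46)² + (0.15)²] = M·0.1283.
So M = 0.4106 / 0.1283 = 3.2003 kg.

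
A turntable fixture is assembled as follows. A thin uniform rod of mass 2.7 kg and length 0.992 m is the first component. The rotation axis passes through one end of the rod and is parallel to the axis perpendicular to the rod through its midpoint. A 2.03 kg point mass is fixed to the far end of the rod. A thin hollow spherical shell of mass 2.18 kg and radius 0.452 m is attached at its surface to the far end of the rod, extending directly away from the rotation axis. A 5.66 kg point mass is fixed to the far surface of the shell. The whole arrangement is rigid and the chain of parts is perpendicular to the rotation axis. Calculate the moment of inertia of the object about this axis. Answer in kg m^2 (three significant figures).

28.1

Thin rod: I_cm = (1/12)ML² = (1/12)(2.7)(0.992)² = 0.22141 kg m^2; centre at d = 0.496 m, so the parallel axis theorem gives I = 0.22141 + (2.7)(0.496)² = 0.88566 kg m^2.
Point mass: I_cm = 0; centre at d = 0.496 + 0.496 = 0.992 m, so the parallel axis theorem gives I = 0 + (2.03)(0.992)² = 1.9976 kg m^2.
Spherical shell: I_cm = (2/3)MR² = (2/3)(2.18)(0.452)² = 0.29692 kg m^2; centre at d = 0.496 + 0.496 + 0.452 = 1.444 m, so the parallel axis theorem gives I = 0.29692 + (2.18)(1.444)² = 4.8425 kg m^2.
Point mass: I_cm = 0; centre at d = 0.496 + 0.496 + 0.452 + 0.452 = 1.896 m, so the parallel axis theorem gives I = 0 + (5.66)(1.896)² = 20.347 kg m^2.
Total I = 0.88566 + 1.9976 + 4.8425 + 20.347 = 28.072 kg m^2.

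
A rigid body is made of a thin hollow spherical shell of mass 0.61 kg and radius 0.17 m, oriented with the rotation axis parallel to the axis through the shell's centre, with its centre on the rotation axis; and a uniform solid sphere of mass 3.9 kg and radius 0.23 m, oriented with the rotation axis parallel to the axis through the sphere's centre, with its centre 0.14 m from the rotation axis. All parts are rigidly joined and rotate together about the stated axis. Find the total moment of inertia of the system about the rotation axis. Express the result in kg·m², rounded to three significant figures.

0.171

Spherical shell: I_cm = (2/3)MR² = (2/3)(0.61)(0.17)² = 0.011753 kg·m²; axis through the centre, so I = 0.011753 kg·m².
Solid sphere: I_cm = (2/5)MR² = (2/5)(3.9)(0.23)² = 0.082524 kg·m²; centre at d = 0.14 m, so I = I_cm + Md² gives I = 0.082524 + (3.9)(0.14)² = 0.15896 kg·m².
Total I = 0.011753 + 0.15896 = 0.17072 kg·m².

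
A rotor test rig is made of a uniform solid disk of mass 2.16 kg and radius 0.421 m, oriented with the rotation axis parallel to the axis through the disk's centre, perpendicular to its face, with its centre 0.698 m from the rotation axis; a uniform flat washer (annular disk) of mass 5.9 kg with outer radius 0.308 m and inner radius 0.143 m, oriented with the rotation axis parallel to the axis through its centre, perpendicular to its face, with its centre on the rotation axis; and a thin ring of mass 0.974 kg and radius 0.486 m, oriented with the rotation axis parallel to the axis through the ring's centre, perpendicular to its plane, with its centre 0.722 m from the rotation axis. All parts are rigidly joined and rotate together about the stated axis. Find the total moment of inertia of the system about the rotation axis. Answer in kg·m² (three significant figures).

Solid disk: I_cm = (1/2)MR² = (1/2)(2.16)(0.421)² = 0.19142 kg·m²; centre at d = 0.698 m, so I = I_cm + Md² gives I = 0.19142 + (2.16)(0.698)² = 1.2438 kg·m².
Annular disk: I_cm = (1/2)M(R²+r²) = (1/2)(5.9)[(0.308)² + (0.143)²] = 0.34017 kg·m²; axis through the centre, so I = 0.34017 kg·m².
Thin ring: I_cm = MR² = (0.974)(0.486)² = 0.23005 kg·m²; centre at d = 0.722 m, so I = I_cm + Md² gives I = 0.23005 + (0.974)(0.722)² = 0.73779 kg·m².
Total I = 1.2438 + 0.34017 + 0.73779 = 2.3217 kg·m².

2.32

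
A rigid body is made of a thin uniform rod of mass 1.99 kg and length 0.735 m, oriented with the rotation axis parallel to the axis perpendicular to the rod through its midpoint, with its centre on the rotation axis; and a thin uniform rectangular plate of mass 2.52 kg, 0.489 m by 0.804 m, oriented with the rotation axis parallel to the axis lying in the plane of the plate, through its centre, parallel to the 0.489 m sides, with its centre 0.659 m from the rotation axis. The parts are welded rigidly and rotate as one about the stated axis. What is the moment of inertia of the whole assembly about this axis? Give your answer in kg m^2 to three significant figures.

Thin rod: I_cm = (1/12)ML² = (1/12)(1.99)(0.735)² = 0.089587 kg m^2; axis through the centre, so I = 0.089587 kg m^2.
Rectangular plate: I_cm = (1/12)Mb² = (1/12)(2.52)(0.804)² = 0.13575 kg m^2; centre at d = 0.659 m, so the parallel axis theorem gives I = 0.13575 + (2.52)(0.659)² = 1.2301 kg m^2.
Total I = 0.089587 + 1.2301 = 1.3197 kg m^2.

1.32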